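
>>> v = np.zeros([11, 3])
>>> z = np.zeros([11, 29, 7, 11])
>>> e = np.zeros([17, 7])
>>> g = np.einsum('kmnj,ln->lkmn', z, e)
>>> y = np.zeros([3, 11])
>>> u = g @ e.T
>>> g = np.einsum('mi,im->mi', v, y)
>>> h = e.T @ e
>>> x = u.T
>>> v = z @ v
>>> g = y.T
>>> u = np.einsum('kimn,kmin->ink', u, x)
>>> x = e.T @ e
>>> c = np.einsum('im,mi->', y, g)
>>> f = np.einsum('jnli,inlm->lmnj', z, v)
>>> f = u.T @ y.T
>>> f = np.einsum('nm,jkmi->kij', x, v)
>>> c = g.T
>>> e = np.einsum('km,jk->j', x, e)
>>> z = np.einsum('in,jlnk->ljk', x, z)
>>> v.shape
(11, 29, 7, 3)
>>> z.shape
(29, 11, 11)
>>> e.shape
(17,)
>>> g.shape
(11, 3)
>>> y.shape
(3, 11)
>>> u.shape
(11, 17, 17)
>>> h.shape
(7, 7)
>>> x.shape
(7, 7)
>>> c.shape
(3, 11)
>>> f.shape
(29, 3, 11)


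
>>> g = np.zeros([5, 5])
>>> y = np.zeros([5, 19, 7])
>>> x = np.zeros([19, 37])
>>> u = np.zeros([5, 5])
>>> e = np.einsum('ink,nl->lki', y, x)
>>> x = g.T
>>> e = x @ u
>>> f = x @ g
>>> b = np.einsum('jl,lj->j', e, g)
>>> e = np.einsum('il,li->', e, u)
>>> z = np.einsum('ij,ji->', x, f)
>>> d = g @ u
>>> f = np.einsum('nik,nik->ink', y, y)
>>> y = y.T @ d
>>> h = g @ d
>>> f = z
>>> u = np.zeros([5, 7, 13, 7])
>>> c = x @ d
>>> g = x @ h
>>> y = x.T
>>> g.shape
(5, 5)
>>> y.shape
(5, 5)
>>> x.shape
(5, 5)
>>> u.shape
(5, 7, 13, 7)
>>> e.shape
()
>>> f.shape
()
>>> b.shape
(5,)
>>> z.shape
()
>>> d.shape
(5, 5)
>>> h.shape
(5, 5)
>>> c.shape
(5, 5)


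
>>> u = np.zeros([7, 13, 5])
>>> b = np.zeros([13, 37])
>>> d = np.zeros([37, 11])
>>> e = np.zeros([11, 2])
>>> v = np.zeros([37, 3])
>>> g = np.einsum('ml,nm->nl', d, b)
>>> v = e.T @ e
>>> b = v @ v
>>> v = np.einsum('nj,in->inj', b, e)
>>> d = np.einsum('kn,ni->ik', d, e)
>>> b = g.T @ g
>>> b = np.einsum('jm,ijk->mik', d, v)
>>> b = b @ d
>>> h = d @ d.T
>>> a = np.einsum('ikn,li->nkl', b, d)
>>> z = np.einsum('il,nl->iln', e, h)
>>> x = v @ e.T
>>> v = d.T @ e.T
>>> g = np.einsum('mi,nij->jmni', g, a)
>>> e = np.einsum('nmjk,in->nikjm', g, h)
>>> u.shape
(7, 13, 5)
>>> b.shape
(37, 11, 37)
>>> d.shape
(2, 37)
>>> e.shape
(2, 2, 11, 37, 13)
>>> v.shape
(37, 11)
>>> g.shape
(2, 13, 37, 11)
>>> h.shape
(2, 2)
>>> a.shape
(37, 11, 2)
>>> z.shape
(11, 2, 2)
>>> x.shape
(11, 2, 11)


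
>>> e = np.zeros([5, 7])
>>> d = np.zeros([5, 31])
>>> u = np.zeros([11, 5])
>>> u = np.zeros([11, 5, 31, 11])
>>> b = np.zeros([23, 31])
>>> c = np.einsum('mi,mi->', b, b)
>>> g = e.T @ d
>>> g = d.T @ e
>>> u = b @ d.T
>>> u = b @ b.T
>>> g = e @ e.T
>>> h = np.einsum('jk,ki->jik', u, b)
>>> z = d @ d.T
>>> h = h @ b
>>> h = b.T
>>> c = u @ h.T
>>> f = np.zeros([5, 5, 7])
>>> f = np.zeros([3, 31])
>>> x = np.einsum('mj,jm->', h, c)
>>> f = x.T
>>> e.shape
(5, 7)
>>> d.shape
(5, 31)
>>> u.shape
(23, 23)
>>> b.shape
(23, 31)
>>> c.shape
(23, 31)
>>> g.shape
(5, 5)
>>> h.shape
(31, 23)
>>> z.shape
(5, 5)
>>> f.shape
()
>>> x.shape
()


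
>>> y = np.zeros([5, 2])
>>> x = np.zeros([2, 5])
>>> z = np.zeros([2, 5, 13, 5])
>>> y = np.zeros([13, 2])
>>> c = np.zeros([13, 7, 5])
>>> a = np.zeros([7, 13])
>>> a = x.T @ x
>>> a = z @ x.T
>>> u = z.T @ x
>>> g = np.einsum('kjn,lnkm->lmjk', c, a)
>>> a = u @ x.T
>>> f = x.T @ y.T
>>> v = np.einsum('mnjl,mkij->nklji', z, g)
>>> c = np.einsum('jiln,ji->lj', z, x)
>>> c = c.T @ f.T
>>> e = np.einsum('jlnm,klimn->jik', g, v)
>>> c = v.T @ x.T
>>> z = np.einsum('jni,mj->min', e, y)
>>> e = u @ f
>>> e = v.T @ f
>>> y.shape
(13, 2)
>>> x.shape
(2, 5)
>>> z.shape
(13, 5, 5)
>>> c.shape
(7, 13, 5, 2, 2)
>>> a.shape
(5, 13, 5, 2)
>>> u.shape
(5, 13, 5, 5)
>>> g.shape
(2, 2, 7, 13)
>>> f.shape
(5, 13)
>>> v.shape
(5, 2, 5, 13, 7)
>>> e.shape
(7, 13, 5, 2, 13)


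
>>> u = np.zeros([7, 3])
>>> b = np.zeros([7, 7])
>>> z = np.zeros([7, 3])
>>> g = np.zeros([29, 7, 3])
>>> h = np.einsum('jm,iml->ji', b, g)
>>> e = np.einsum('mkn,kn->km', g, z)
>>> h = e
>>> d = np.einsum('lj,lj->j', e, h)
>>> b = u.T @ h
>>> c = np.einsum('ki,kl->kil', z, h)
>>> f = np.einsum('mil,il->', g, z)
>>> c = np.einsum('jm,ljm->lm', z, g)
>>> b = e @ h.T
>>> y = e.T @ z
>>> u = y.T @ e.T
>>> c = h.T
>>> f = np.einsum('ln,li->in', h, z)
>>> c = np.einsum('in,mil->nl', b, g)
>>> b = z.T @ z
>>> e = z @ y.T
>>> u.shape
(3, 7)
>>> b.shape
(3, 3)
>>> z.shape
(7, 3)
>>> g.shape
(29, 7, 3)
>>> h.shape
(7, 29)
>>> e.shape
(7, 29)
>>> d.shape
(29,)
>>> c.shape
(7, 3)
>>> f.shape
(3, 29)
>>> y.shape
(29, 3)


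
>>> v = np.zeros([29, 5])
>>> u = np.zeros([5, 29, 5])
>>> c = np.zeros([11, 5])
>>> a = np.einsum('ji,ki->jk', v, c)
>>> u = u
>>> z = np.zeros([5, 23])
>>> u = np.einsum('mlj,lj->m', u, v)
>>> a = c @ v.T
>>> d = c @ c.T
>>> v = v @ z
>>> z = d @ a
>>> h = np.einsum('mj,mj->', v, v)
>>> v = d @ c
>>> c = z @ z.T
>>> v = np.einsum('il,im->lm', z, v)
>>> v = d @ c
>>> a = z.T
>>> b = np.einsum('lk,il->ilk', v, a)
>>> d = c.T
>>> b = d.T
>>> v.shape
(11, 11)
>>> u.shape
(5,)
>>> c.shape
(11, 11)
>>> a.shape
(29, 11)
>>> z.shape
(11, 29)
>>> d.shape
(11, 11)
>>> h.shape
()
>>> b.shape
(11, 11)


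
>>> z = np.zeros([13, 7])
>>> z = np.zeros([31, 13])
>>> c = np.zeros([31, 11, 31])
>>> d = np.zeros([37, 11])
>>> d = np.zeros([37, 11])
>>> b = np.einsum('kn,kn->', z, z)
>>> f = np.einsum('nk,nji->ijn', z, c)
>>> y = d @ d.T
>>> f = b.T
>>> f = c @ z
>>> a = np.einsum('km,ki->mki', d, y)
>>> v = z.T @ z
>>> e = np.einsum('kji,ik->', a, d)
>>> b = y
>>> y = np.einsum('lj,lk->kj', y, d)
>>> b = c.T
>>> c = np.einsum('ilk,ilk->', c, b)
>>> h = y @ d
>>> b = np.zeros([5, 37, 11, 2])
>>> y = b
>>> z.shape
(31, 13)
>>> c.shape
()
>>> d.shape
(37, 11)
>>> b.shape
(5, 37, 11, 2)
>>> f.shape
(31, 11, 13)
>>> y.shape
(5, 37, 11, 2)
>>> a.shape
(11, 37, 37)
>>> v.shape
(13, 13)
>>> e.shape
()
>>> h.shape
(11, 11)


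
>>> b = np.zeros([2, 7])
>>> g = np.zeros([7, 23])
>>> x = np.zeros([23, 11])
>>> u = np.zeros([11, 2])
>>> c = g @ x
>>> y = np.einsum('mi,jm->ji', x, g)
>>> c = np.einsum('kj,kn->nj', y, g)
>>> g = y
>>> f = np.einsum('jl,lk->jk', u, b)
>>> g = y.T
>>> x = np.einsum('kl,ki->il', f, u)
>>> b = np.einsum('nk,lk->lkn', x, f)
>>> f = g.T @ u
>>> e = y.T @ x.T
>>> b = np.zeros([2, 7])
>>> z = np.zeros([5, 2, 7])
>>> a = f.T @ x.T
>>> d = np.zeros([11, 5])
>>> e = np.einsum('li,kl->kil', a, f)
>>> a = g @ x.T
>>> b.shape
(2, 7)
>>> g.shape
(11, 7)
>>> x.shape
(2, 7)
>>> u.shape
(11, 2)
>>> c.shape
(23, 11)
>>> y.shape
(7, 11)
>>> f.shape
(7, 2)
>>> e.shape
(7, 2, 2)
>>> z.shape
(5, 2, 7)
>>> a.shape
(11, 2)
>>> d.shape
(11, 5)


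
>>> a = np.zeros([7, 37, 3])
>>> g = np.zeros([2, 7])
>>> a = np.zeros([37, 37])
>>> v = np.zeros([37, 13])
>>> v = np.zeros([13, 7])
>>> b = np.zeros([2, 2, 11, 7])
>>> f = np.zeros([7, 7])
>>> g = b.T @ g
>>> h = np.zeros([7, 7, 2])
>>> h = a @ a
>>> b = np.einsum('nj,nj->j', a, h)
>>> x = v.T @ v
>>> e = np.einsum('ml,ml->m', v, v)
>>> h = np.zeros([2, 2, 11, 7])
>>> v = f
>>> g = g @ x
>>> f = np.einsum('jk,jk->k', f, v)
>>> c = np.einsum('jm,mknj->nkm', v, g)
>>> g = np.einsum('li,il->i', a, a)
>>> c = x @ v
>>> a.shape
(37, 37)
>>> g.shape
(37,)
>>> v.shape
(7, 7)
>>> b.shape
(37,)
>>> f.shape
(7,)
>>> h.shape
(2, 2, 11, 7)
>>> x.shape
(7, 7)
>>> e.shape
(13,)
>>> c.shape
(7, 7)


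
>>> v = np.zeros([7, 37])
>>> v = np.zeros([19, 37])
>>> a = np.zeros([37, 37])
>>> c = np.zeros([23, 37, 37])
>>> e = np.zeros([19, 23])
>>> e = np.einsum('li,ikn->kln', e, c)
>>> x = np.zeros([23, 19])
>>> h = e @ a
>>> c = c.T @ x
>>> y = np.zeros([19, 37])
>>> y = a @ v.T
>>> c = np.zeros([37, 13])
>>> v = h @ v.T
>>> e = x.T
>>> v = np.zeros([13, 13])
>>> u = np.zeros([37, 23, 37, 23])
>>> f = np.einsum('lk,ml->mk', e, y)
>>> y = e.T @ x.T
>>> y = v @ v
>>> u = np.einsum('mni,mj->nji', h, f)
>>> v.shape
(13, 13)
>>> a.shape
(37, 37)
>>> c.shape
(37, 13)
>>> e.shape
(19, 23)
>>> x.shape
(23, 19)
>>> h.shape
(37, 19, 37)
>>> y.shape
(13, 13)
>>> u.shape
(19, 23, 37)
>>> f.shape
(37, 23)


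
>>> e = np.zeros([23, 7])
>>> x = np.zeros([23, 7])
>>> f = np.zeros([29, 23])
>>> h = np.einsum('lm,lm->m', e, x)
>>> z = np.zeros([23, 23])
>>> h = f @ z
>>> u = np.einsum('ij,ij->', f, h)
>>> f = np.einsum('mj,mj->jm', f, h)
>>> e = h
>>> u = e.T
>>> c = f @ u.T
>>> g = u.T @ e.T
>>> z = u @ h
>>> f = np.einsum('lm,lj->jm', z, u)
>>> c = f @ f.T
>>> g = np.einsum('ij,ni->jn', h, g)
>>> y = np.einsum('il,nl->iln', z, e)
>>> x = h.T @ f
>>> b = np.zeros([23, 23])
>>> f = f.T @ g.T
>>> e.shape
(29, 23)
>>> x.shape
(23, 23)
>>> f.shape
(23, 23)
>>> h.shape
(29, 23)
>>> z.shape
(23, 23)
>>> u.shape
(23, 29)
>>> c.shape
(29, 29)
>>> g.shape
(23, 29)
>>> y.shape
(23, 23, 29)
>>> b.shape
(23, 23)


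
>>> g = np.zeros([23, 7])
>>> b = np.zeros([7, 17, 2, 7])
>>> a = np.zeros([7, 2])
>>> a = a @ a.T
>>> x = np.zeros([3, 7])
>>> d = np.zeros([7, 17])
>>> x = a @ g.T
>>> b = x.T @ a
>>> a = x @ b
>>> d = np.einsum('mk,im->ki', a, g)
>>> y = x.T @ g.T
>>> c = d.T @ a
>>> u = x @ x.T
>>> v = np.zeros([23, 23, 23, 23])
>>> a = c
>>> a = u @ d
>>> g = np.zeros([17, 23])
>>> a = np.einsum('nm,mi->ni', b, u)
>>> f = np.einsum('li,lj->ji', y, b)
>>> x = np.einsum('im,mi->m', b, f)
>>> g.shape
(17, 23)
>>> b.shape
(23, 7)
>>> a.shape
(23, 7)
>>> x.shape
(7,)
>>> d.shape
(7, 23)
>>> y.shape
(23, 23)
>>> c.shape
(23, 7)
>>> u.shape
(7, 7)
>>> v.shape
(23, 23, 23, 23)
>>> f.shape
(7, 23)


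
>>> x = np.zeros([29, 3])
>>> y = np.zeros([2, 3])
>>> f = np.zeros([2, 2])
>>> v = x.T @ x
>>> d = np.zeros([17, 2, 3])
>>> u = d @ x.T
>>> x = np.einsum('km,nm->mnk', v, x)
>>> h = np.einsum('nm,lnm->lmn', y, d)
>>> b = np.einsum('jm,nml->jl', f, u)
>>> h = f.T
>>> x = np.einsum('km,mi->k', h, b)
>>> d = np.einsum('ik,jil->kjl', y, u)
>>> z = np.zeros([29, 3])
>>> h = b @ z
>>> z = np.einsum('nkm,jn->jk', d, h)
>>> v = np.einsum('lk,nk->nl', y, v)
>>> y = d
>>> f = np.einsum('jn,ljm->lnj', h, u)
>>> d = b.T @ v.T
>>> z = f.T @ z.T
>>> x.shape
(2,)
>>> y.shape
(3, 17, 29)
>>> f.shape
(17, 3, 2)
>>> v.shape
(3, 2)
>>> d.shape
(29, 3)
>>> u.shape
(17, 2, 29)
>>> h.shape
(2, 3)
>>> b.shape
(2, 29)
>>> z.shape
(2, 3, 2)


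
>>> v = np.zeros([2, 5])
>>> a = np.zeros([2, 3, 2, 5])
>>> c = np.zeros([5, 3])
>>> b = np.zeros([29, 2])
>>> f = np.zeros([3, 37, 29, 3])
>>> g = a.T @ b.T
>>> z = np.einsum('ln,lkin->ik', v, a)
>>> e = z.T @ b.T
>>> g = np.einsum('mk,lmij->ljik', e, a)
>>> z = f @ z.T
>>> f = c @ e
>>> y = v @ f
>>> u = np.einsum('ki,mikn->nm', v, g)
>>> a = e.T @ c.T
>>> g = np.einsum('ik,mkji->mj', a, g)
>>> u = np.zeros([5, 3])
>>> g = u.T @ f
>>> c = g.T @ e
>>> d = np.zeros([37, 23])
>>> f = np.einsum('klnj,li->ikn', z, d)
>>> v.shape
(2, 5)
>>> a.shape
(29, 5)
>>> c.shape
(29, 29)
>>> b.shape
(29, 2)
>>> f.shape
(23, 3, 29)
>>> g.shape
(3, 29)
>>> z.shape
(3, 37, 29, 2)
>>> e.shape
(3, 29)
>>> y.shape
(2, 29)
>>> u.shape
(5, 3)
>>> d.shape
(37, 23)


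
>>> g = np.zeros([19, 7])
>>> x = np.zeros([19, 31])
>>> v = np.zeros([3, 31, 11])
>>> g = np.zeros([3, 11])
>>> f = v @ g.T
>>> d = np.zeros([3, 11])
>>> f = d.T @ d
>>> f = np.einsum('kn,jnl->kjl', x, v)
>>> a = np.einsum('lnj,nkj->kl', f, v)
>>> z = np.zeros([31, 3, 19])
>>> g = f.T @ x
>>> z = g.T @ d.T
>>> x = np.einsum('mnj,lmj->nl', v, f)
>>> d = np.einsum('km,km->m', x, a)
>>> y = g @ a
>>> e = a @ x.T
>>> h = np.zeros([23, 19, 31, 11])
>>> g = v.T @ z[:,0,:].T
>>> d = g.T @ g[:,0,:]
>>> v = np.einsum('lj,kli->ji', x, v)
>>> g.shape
(11, 31, 31)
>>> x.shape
(31, 19)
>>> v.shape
(19, 11)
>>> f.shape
(19, 3, 11)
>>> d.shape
(31, 31, 31)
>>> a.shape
(31, 19)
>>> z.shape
(31, 3, 3)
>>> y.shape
(11, 3, 19)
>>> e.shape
(31, 31)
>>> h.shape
(23, 19, 31, 11)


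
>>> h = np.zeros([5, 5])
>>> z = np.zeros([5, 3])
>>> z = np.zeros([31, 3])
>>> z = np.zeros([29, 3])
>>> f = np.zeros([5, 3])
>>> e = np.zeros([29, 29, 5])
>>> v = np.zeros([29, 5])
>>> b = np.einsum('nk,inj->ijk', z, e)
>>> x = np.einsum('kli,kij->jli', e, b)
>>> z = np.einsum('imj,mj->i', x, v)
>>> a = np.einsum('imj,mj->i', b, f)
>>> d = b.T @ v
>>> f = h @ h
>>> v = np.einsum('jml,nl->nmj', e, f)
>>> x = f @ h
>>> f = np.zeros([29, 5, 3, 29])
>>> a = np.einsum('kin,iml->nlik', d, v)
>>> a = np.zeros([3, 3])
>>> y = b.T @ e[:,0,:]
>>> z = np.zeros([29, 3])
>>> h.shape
(5, 5)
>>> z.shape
(29, 3)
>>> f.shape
(29, 5, 3, 29)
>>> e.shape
(29, 29, 5)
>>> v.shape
(5, 29, 29)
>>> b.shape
(29, 5, 3)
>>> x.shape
(5, 5)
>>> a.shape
(3, 3)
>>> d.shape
(3, 5, 5)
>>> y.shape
(3, 5, 5)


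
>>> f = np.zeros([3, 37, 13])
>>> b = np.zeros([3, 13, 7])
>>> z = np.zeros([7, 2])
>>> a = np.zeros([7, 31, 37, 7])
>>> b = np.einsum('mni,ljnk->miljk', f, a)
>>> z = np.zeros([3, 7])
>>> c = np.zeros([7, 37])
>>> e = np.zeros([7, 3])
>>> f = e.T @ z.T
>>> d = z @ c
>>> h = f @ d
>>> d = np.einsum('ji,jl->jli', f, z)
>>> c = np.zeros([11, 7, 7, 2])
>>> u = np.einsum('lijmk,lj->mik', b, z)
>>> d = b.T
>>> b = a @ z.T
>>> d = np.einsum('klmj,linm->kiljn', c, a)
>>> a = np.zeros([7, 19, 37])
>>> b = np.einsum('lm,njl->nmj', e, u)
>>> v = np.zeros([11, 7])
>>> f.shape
(3, 3)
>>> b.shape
(31, 3, 13)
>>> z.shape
(3, 7)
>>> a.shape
(7, 19, 37)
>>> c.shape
(11, 7, 7, 2)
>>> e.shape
(7, 3)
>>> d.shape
(11, 31, 7, 2, 37)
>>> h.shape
(3, 37)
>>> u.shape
(31, 13, 7)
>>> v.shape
(11, 7)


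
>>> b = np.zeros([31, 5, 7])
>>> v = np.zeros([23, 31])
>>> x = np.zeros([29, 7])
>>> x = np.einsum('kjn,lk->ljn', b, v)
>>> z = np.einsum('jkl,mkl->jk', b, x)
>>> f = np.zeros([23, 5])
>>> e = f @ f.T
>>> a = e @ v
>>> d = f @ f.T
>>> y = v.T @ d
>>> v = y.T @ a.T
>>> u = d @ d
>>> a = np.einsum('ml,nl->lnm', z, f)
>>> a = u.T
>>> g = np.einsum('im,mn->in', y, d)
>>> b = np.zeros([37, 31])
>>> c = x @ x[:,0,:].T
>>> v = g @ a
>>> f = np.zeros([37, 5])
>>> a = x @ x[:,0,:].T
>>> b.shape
(37, 31)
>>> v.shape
(31, 23)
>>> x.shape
(23, 5, 7)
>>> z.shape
(31, 5)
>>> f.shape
(37, 5)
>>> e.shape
(23, 23)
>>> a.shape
(23, 5, 23)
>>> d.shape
(23, 23)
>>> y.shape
(31, 23)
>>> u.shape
(23, 23)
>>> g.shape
(31, 23)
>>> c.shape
(23, 5, 23)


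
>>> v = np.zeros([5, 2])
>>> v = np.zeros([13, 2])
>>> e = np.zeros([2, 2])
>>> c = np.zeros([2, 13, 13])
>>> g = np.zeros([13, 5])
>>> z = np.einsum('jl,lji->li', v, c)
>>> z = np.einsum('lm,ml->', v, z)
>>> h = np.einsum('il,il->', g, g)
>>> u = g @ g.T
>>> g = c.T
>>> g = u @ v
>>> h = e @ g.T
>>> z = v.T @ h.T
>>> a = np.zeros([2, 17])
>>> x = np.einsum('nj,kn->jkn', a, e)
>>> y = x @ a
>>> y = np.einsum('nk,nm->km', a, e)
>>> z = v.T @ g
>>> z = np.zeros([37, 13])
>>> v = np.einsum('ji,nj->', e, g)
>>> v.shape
()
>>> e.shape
(2, 2)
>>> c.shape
(2, 13, 13)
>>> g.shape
(13, 2)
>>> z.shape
(37, 13)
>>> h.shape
(2, 13)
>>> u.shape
(13, 13)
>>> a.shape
(2, 17)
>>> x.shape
(17, 2, 2)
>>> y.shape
(17, 2)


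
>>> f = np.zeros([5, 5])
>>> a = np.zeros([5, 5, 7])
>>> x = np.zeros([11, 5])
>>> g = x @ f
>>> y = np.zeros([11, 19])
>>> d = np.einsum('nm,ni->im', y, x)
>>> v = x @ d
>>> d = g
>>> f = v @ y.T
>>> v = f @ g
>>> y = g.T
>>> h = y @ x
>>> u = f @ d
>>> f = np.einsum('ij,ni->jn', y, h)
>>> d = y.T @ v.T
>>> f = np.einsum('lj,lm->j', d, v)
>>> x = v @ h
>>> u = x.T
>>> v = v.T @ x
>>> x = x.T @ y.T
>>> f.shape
(11,)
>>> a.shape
(5, 5, 7)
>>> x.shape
(5, 5)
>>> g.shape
(11, 5)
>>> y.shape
(5, 11)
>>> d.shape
(11, 11)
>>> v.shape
(5, 5)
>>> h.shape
(5, 5)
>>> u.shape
(5, 11)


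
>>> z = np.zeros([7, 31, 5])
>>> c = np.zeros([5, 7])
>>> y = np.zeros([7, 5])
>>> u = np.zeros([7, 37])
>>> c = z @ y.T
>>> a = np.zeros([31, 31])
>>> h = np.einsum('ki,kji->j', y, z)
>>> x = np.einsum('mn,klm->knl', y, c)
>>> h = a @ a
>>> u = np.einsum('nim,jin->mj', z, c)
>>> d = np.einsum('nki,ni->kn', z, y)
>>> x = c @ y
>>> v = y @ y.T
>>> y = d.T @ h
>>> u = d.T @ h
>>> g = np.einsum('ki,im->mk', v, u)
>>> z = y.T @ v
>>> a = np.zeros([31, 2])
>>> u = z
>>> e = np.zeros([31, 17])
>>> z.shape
(31, 7)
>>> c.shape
(7, 31, 7)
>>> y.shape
(7, 31)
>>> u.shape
(31, 7)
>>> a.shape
(31, 2)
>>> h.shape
(31, 31)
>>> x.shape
(7, 31, 5)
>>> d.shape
(31, 7)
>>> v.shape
(7, 7)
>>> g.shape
(31, 7)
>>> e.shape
(31, 17)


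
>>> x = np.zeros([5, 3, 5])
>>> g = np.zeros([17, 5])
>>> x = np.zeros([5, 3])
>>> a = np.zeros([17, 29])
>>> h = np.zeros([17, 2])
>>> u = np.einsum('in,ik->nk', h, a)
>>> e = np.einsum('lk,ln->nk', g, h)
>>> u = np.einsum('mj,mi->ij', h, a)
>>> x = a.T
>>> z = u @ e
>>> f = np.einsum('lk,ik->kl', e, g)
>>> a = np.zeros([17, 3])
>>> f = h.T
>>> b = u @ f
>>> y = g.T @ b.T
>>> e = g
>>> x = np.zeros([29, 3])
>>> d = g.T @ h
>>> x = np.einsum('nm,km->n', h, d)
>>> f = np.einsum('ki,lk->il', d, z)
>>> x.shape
(17,)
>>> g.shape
(17, 5)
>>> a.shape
(17, 3)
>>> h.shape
(17, 2)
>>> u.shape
(29, 2)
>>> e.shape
(17, 5)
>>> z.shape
(29, 5)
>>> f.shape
(2, 29)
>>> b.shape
(29, 17)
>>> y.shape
(5, 29)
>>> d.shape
(5, 2)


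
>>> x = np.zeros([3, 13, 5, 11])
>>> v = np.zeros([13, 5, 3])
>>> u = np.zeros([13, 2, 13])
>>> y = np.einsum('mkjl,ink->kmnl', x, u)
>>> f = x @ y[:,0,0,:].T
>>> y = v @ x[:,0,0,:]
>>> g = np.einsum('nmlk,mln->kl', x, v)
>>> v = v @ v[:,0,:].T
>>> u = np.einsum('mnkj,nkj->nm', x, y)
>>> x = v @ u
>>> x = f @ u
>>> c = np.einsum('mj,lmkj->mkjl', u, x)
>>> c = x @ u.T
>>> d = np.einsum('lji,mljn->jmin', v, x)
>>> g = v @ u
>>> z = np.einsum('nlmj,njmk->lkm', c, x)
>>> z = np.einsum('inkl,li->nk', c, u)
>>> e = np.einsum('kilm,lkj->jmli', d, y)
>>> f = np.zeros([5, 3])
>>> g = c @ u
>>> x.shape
(3, 13, 5, 3)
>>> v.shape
(13, 5, 13)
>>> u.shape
(13, 3)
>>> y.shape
(13, 5, 11)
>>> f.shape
(5, 3)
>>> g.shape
(3, 13, 5, 3)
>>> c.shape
(3, 13, 5, 13)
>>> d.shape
(5, 3, 13, 3)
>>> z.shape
(13, 5)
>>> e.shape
(11, 3, 13, 3)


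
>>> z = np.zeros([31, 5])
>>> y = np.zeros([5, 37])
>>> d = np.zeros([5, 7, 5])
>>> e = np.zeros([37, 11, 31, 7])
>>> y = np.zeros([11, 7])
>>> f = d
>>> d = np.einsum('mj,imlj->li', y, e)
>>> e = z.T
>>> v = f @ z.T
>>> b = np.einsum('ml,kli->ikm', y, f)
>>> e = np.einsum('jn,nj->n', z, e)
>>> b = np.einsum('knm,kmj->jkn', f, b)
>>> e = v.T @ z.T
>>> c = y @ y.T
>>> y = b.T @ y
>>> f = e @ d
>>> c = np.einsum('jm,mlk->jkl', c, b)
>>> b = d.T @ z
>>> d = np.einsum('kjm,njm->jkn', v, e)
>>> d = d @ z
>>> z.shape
(31, 5)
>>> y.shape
(7, 5, 7)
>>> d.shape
(7, 5, 5)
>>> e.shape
(31, 7, 31)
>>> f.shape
(31, 7, 37)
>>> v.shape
(5, 7, 31)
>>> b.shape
(37, 5)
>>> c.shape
(11, 7, 5)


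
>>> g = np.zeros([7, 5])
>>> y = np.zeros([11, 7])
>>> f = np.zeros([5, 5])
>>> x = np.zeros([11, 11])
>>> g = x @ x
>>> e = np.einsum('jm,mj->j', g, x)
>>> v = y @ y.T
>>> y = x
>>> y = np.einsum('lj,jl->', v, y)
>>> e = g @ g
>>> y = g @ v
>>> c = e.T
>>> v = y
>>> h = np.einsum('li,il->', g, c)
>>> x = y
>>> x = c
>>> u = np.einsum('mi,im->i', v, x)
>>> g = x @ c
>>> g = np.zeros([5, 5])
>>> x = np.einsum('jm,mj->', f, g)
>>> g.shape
(5, 5)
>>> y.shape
(11, 11)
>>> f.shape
(5, 5)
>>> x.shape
()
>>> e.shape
(11, 11)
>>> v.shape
(11, 11)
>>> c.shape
(11, 11)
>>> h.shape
()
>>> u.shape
(11,)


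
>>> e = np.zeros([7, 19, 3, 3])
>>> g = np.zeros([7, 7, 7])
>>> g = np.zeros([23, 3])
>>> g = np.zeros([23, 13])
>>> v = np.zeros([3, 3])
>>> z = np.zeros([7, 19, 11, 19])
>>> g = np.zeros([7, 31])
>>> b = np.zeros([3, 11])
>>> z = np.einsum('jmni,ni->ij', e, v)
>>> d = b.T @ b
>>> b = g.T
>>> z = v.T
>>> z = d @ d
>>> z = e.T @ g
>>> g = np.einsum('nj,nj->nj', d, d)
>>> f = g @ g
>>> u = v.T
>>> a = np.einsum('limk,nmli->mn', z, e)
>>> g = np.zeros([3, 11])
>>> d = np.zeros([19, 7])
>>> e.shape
(7, 19, 3, 3)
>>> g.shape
(3, 11)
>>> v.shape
(3, 3)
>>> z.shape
(3, 3, 19, 31)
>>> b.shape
(31, 7)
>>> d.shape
(19, 7)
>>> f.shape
(11, 11)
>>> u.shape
(3, 3)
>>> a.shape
(19, 7)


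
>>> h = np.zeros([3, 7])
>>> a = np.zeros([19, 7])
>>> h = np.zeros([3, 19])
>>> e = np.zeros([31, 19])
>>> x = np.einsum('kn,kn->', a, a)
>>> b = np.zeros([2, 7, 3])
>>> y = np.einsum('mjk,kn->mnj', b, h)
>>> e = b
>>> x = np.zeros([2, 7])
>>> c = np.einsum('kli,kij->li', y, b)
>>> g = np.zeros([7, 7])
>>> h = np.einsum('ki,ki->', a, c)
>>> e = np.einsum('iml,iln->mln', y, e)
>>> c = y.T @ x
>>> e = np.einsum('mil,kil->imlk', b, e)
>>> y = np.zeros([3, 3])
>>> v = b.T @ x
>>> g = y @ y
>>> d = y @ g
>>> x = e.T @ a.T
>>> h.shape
()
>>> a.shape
(19, 7)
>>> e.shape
(7, 2, 3, 19)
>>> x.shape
(19, 3, 2, 19)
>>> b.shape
(2, 7, 3)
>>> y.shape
(3, 3)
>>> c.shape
(7, 19, 7)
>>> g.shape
(3, 3)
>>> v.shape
(3, 7, 7)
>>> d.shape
(3, 3)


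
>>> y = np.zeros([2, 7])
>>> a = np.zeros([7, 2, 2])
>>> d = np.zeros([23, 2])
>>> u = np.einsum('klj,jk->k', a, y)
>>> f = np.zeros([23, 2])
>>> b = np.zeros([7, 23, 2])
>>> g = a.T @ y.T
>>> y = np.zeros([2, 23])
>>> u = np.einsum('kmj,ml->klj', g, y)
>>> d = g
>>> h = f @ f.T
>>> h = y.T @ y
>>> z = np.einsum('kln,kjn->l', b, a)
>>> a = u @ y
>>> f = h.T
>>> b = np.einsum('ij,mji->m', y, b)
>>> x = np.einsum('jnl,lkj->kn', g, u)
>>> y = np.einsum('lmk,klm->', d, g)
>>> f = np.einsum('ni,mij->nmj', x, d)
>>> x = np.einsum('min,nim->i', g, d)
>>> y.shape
()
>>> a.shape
(2, 23, 23)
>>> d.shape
(2, 2, 2)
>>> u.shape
(2, 23, 2)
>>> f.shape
(23, 2, 2)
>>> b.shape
(7,)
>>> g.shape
(2, 2, 2)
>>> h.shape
(23, 23)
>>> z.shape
(23,)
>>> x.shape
(2,)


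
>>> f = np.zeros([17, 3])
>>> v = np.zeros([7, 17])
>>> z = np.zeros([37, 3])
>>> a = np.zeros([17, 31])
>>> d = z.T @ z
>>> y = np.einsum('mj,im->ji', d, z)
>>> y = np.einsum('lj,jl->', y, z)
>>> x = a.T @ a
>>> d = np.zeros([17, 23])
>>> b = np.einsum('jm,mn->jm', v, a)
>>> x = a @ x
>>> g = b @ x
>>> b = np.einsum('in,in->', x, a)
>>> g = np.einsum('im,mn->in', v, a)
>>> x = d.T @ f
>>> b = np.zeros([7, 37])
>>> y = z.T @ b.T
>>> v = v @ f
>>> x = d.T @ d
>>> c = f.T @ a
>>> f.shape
(17, 3)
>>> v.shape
(7, 3)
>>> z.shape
(37, 3)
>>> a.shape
(17, 31)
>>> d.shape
(17, 23)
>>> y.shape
(3, 7)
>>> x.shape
(23, 23)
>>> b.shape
(7, 37)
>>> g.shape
(7, 31)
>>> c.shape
(3, 31)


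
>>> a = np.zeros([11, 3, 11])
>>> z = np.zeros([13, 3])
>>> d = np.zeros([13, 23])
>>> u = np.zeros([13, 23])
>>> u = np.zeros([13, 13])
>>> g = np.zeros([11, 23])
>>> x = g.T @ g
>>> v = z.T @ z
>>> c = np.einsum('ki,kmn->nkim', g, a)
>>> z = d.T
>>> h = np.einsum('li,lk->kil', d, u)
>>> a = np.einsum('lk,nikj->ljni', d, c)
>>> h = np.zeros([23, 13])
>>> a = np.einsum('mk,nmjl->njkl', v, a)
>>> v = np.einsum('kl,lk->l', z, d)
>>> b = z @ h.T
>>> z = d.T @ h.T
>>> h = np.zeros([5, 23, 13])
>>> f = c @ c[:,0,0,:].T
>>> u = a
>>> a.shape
(13, 11, 3, 11)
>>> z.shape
(23, 23)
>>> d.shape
(13, 23)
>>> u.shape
(13, 11, 3, 11)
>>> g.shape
(11, 23)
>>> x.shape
(23, 23)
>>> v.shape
(13,)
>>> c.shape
(11, 11, 23, 3)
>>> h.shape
(5, 23, 13)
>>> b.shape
(23, 23)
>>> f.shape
(11, 11, 23, 11)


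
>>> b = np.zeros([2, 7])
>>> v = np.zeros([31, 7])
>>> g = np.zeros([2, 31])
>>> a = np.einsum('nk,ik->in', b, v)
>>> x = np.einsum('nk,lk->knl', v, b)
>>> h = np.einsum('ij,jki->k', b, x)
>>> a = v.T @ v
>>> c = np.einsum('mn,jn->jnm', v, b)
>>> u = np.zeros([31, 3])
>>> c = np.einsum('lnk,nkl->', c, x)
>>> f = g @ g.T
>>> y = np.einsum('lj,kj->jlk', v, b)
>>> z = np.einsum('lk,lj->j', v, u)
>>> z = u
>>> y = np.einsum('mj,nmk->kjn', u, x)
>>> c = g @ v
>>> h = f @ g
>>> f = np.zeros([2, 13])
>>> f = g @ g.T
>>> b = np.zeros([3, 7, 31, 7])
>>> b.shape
(3, 7, 31, 7)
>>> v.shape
(31, 7)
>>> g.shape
(2, 31)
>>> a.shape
(7, 7)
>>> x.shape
(7, 31, 2)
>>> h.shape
(2, 31)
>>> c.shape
(2, 7)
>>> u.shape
(31, 3)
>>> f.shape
(2, 2)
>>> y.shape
(2, 3, 7)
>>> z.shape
(31, 3)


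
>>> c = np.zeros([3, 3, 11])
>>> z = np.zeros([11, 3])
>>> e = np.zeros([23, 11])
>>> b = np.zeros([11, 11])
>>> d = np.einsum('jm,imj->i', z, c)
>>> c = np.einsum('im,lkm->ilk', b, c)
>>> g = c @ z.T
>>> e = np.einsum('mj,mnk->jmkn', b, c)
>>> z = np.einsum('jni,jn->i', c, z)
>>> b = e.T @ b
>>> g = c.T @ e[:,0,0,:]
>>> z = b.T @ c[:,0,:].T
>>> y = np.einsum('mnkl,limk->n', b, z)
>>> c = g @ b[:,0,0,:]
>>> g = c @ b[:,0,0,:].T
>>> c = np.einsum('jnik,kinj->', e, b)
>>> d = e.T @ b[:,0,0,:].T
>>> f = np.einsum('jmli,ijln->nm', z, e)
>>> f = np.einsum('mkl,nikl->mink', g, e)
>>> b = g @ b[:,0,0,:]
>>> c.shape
()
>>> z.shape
(11, 11, 3, 11)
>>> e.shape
(11, 11, 3, 3)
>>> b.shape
(3, 3, 11)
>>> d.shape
(3, 3, 11, 3)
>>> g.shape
(3, 3, 3)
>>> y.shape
(3,)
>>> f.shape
(3, 11, 11, 3)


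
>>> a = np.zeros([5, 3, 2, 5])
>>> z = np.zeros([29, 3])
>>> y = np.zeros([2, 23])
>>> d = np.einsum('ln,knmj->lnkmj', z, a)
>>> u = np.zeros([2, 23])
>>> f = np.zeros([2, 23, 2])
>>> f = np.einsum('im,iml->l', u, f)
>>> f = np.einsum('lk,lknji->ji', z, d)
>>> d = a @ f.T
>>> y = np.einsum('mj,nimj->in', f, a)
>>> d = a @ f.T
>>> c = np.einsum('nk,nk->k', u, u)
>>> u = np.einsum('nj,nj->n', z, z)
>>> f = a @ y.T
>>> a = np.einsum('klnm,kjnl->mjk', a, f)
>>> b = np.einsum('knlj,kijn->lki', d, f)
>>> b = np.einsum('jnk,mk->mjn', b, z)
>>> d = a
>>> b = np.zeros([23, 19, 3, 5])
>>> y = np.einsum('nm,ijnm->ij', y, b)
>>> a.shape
(5, 3, 5)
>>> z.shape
(29, 3)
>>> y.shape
(23, 19)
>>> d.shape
(5, 3, 5)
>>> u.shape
(29,)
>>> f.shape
(5, 3, 2, 3)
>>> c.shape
(23,)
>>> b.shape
(23, 19, 3, 5)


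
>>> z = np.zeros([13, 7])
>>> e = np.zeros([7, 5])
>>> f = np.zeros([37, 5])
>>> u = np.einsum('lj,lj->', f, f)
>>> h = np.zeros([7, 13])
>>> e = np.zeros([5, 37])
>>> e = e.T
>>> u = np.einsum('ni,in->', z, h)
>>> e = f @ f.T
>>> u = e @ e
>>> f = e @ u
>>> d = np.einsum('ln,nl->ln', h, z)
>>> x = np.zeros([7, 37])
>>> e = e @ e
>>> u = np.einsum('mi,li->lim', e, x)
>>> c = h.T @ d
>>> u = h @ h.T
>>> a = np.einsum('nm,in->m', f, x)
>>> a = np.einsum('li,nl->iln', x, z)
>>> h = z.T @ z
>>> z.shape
(13, 7)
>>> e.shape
(37, 37)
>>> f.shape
(37, 37)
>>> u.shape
(7, 7)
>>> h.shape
(7, 7)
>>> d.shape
(7, 13)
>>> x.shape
(7, 37)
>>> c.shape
(13, 13)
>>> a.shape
(37, 7, 13)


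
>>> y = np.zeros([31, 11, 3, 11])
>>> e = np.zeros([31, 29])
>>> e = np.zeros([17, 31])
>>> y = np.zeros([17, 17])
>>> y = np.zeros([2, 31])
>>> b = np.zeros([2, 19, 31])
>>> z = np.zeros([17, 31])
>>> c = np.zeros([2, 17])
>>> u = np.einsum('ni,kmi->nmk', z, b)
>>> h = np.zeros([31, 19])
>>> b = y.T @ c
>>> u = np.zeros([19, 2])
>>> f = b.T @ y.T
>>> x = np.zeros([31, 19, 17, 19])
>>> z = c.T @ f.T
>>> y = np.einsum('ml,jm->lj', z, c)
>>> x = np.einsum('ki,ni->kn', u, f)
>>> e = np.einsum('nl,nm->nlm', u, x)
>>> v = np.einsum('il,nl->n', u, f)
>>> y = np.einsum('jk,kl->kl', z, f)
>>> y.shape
(17, 2)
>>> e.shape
(19, 2, 17)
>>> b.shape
(31, 17)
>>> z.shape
(17, 17)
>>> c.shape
(2, 17)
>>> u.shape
(19, 2)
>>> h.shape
(31, 19)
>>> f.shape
(17, 2)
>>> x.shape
(19, 17)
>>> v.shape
(17,)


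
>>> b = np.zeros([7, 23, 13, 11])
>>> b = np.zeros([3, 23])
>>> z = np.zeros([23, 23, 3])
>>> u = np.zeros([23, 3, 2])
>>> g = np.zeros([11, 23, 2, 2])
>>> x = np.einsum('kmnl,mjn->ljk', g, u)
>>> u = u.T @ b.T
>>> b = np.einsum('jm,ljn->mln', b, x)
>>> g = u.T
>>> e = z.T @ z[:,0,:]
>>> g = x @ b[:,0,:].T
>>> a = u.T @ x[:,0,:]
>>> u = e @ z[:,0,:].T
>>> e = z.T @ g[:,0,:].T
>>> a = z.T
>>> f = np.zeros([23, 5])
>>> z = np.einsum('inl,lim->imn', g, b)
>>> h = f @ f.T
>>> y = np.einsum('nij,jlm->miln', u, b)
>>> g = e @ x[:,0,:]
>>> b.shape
(23, 2, 11)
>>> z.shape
(2, 11, 3)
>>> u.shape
(3, 23, 23)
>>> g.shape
(3, 23, 11)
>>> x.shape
(2, 3, 11)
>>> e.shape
(3, 23, 2)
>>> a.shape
(3, 23, 23)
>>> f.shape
(23, 5)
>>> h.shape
(23, 23)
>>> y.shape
(11, 23, 2, 3)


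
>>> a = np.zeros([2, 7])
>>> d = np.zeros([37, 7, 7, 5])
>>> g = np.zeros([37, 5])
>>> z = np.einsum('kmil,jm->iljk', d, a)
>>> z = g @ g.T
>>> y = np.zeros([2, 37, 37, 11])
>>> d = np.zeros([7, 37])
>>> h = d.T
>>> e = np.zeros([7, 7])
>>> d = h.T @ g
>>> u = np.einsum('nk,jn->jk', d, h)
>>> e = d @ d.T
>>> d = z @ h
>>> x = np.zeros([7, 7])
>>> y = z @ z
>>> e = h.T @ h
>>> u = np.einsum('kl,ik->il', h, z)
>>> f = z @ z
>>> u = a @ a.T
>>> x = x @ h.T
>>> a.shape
(2, 7)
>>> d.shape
(37, 7)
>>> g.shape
(37, 5)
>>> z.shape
(37, 37)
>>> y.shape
(37, 37)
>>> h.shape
(37, 7)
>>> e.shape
(7, 7)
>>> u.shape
(2, 2)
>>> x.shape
(7, 37)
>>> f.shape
(37, 37)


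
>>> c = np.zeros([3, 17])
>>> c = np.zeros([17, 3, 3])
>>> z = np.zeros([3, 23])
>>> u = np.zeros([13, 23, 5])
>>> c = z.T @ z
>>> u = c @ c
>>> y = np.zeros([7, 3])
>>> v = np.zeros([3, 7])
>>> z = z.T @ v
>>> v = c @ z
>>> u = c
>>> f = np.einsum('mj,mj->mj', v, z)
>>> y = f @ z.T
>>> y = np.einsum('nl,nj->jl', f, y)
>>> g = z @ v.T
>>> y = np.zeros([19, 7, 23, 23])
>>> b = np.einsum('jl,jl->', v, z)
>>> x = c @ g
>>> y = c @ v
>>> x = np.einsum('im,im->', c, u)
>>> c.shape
(23, 23)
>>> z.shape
(23, 7)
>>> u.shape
(23, 23)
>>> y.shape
(23, 7)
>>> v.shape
(23, 7)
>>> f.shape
(23, 7)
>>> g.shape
(23, 23)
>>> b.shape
()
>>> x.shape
()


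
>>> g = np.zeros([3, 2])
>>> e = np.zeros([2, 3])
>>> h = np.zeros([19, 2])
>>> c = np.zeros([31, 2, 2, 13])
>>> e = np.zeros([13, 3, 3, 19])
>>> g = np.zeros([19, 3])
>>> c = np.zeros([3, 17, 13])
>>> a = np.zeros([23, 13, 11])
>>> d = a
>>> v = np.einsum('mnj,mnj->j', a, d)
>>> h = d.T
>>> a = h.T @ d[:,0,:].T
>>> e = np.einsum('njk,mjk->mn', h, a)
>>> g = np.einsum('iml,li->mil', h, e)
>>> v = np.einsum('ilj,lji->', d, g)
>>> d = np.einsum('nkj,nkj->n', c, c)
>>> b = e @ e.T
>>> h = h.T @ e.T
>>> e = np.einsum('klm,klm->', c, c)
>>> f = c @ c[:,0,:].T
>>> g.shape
(13, 11, 23)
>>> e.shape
()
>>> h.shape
(23, 13, 23)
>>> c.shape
(3, 17, 13)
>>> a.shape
(23, 13, 23)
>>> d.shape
(3,)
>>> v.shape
()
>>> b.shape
(23, 23)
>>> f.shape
(3, 17, 3)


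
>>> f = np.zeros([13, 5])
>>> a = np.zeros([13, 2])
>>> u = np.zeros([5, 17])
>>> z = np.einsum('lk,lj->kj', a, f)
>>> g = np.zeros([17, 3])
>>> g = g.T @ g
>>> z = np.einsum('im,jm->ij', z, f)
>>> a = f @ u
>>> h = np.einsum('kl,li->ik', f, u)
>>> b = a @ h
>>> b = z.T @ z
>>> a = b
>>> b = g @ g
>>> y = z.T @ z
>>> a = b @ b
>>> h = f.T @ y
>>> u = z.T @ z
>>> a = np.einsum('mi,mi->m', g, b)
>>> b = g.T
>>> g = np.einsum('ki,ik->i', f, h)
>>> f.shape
(13, 5)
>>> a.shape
(3,)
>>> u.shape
(13, 13)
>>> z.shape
(2, 13)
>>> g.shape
(5,)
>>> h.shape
(5, 13)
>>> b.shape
(3, 3)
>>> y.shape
(13, 13)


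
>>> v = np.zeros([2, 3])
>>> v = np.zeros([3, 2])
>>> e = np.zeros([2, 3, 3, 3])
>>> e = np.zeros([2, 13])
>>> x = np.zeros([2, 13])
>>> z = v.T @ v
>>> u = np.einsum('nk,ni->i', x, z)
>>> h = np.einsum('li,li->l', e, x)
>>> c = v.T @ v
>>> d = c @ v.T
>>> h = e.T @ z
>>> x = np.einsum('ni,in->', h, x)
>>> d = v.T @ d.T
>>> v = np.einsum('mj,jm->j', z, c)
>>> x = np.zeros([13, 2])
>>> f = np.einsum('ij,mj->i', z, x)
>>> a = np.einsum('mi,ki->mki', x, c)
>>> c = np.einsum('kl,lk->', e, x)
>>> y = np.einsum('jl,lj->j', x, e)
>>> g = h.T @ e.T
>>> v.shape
(2,)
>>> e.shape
(2, 13)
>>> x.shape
(13, 2)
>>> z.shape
(2, 2)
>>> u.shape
(2,)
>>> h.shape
(13, 2)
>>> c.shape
()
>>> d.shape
(2, 2)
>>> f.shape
(2,)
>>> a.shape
(13, 2, 2)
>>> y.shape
(13,)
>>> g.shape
(2, 2)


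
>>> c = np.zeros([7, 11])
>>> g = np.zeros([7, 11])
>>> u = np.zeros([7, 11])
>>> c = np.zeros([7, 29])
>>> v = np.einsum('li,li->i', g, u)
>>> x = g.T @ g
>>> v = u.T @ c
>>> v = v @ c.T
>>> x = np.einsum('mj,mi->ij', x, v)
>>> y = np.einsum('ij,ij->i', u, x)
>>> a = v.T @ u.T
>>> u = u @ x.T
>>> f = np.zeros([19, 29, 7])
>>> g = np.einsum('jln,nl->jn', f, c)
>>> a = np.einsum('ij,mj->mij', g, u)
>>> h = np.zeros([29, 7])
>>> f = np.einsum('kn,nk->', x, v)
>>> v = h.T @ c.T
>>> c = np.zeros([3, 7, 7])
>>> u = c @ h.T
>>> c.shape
(3, 7, 7)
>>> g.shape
(19, 7)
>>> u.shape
(3, 7, 29)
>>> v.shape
(7, 7)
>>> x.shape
(7, 11)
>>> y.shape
(7,)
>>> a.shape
(7, 19, 7)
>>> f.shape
()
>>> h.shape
(29, 7)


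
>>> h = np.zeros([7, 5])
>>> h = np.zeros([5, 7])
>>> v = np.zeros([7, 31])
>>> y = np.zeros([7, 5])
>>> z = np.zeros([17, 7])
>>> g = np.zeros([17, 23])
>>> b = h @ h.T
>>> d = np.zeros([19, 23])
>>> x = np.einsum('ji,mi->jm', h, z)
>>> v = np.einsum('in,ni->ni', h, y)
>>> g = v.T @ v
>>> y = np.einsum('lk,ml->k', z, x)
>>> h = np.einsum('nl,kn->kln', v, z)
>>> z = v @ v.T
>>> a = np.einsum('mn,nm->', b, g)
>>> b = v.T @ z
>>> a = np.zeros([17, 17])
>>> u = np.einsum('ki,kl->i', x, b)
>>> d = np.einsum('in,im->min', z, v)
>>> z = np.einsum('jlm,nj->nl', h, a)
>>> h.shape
(17, 5, 7)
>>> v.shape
(7, 5)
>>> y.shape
(7,)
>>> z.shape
(17, 5)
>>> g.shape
(5, 5)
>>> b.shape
(5, 7)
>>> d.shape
(5, 7, 7)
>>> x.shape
(5, 17)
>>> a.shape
(17, 17)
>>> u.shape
(17,)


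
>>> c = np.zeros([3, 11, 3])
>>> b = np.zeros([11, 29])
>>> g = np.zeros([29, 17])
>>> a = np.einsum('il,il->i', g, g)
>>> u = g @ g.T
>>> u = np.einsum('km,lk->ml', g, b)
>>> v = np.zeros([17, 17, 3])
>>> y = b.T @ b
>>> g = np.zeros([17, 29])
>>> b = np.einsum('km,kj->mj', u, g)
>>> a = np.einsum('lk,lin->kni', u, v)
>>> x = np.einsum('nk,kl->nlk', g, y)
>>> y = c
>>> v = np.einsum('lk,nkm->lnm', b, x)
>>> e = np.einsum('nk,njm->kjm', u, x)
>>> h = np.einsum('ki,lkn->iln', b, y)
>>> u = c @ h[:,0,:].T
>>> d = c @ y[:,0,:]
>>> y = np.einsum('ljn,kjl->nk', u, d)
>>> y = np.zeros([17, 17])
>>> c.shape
(3, 11, 3)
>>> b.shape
(11, 29)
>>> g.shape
(17, 29)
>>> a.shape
(11, 3, 17)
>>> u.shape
(3, 11, 29)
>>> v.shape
(11, 17, 29)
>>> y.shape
(17, 17)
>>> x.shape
(17, 29, 29)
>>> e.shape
(11, 29, 29)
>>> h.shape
(29, 3, 3)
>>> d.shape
(3, 11, 3)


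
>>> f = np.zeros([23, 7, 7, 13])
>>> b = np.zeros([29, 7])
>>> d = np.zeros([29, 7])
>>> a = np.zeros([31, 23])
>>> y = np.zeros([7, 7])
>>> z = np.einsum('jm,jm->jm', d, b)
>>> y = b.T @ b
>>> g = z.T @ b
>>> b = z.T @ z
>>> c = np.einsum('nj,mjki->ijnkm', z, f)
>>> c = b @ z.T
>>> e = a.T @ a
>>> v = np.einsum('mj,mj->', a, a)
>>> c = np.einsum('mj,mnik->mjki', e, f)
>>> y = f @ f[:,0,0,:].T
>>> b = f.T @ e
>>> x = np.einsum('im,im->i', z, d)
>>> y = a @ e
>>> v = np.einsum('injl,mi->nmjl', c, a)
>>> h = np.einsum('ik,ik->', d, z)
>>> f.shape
(23, 7, 7, 13)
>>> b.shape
(13, 7, 7, 23)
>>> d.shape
(29, 7)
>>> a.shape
(31, 23)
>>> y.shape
(31, 23)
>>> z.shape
(29, 7)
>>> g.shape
(7, 7)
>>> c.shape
(23, 23, 13, 7)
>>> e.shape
(23, 23)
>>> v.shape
(23, 31, 13, 7)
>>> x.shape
(29,)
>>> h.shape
()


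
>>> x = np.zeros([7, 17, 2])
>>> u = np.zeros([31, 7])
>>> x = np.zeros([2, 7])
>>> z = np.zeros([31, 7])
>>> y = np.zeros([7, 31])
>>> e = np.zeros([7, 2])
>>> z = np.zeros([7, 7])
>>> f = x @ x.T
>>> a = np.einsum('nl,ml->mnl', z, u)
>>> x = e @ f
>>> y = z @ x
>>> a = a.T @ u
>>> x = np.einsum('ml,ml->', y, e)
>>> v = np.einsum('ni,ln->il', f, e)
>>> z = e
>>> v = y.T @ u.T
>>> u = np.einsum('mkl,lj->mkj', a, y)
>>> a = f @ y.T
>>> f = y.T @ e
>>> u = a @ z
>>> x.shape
()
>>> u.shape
(2, 2)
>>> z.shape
(7, 2)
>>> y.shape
(7, 2)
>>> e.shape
(7, 2)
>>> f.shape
(2, 2)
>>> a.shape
(2, 7)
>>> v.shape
(2, 31)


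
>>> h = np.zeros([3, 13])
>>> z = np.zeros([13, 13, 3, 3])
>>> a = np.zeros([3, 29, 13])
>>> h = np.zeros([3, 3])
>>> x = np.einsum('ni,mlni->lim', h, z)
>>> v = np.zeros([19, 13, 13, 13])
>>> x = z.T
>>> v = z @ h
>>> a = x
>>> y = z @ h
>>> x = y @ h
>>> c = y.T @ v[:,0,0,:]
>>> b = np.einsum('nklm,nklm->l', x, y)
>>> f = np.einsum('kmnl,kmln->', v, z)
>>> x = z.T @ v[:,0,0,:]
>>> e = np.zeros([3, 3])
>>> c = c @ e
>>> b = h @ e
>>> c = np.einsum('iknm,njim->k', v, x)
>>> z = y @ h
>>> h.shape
(3, 3)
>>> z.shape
(13, 13, 3, 3)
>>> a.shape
(3, 3, 13, 13)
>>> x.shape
(3, 3, 13, 3)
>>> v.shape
(13, 13, 3, 3)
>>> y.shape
(13, 13, 3, 3)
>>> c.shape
(13,)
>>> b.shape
(3, 3)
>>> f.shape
()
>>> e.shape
(3, 3)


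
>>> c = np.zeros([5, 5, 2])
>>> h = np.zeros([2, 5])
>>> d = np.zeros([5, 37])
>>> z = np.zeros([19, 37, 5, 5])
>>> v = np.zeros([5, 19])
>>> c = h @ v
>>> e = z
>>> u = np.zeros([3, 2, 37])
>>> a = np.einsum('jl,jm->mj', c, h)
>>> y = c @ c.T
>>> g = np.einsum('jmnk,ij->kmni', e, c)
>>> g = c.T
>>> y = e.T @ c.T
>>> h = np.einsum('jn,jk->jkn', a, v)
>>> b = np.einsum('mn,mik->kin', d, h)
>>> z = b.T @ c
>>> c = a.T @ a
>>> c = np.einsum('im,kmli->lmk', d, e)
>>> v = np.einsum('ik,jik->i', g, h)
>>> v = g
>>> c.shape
(5, 37, 19)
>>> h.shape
(5, 19, 2)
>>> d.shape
(5, 37)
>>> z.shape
(37, 19, 19)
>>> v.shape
(19, 2)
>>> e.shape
(19, 37, 5, 5)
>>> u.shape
(3, 2, 37)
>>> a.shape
(5, 2)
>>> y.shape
(5, 5, 37, 2)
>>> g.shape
(19, 2)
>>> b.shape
(2, 19, 37)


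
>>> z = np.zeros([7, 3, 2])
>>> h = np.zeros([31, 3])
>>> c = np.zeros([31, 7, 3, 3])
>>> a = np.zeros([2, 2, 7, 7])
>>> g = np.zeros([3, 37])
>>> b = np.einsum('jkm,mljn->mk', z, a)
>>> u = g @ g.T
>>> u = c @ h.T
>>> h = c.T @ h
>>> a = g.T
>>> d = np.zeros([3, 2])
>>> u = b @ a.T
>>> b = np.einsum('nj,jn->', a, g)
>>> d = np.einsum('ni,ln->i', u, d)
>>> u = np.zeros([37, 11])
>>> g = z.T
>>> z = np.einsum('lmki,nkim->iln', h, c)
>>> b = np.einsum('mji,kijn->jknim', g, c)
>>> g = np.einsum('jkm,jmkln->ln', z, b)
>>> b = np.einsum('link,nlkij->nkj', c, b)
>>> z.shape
(3, 3, 31)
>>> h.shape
(3, 3, 7, 3)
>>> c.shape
(31, 7, 3, 3)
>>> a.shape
(37, 3)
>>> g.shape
(7, 2)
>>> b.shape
(3, 3, 2)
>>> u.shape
(37, 11)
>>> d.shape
(37,)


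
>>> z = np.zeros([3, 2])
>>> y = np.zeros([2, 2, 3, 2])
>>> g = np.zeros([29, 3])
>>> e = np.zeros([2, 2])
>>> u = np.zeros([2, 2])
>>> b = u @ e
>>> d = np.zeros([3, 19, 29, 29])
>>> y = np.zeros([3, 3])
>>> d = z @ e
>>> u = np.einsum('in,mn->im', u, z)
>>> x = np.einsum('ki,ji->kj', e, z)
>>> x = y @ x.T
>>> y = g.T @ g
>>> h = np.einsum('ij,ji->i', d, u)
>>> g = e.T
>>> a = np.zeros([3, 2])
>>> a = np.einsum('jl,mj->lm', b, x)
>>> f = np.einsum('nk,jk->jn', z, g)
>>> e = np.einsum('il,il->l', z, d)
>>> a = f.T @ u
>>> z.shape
(3, 2)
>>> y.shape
(3, 3)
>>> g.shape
(2, 2)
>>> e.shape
(2,)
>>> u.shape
(2, 3)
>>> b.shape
(2, 2)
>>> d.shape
(3, 2)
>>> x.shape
(3, 2)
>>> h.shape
(3,)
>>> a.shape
(3, 3)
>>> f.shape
(2, 3)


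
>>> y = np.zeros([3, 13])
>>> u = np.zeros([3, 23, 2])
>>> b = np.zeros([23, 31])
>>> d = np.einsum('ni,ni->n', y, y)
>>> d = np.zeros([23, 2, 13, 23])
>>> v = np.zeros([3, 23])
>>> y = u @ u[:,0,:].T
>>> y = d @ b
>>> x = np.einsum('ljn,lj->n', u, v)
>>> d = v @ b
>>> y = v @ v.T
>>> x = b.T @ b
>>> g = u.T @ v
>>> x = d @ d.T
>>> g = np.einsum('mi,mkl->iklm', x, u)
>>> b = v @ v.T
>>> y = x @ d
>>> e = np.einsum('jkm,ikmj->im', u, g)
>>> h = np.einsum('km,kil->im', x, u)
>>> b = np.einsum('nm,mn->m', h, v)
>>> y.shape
(3, 31)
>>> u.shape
(3, 23, 2)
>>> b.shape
(3,)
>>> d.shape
(3, 31)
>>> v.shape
(3, 23)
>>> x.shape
(3, 3)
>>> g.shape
(3, 23, 2, 3)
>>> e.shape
(3, 2)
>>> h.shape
(23, 3)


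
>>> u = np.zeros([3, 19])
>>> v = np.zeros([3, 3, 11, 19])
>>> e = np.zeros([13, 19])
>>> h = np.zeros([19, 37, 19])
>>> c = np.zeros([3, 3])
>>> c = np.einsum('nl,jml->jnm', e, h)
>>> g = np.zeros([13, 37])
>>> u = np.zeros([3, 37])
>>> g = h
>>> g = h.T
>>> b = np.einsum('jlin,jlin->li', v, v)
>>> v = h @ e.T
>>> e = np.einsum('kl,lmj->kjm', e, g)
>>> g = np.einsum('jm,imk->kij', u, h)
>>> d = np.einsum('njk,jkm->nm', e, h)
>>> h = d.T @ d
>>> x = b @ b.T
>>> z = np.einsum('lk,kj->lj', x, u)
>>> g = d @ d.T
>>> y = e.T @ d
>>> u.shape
(3, 37)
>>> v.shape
(19, 37, 13)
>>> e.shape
(13, 19, 37)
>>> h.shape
(19, 19)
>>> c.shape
(19, 13, 37)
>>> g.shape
(13, 13)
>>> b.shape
(3, 11)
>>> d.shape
(13, 19)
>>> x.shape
(3, 3)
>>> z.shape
(3, 37)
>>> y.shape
(37, 19, 19)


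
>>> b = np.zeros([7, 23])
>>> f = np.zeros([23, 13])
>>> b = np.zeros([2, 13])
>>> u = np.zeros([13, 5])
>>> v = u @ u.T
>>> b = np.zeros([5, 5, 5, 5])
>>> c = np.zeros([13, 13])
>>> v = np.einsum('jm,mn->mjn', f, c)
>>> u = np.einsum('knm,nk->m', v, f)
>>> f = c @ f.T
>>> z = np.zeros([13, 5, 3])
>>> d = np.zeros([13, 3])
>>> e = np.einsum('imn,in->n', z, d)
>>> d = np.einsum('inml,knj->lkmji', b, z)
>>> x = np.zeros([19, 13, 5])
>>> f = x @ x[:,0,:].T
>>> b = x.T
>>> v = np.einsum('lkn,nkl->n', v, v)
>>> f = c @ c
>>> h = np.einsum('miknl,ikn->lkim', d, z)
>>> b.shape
(5, 13, 19)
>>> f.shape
(13, 13)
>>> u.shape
(13,)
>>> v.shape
(13,)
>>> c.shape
(13, 13)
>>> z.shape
(13, 5, 3)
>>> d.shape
(5, 13, 5, 3, 5)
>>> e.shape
(3,)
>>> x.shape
(19, 13, 5)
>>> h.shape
(5, 5, 13, 5)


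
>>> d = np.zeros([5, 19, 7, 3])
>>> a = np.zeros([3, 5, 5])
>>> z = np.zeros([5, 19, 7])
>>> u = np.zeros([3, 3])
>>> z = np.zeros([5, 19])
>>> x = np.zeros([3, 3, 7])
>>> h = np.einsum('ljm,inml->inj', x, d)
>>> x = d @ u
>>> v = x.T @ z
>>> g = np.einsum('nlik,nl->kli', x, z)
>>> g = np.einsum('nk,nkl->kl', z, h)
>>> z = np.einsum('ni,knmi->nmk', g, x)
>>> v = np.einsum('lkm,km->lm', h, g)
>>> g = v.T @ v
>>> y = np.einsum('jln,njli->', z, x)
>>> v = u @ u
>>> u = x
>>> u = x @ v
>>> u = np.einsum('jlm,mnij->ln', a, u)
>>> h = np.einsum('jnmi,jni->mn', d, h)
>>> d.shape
(5, 19, 7, 3)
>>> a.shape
(3, 5, 5)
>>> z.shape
(19, 7, 5)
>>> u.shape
(5, 19)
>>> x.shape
(5, 19, 7, 3)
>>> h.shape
(7, 19)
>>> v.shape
(3, 3)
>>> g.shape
(3, 3)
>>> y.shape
()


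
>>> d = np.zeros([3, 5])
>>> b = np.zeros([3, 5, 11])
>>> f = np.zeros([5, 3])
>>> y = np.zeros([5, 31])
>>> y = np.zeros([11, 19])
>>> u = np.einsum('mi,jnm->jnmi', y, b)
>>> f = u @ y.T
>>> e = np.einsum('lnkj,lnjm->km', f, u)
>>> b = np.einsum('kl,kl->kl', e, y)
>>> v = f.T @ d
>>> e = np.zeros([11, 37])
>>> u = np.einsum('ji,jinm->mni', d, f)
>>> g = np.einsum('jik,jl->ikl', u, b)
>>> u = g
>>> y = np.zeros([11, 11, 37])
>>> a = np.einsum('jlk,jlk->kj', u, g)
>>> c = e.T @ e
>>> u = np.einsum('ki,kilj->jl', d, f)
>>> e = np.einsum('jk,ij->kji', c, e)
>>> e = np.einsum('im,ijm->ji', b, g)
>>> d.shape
(3, 5)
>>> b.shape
(11, 19)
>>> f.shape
(3, 5, 11, 11)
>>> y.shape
(11, 11, 37)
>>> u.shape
(11, 11)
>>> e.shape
(5, 11)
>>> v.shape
(11, 11, 5, 5)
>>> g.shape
(11, 5, 19)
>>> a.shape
(19, 11)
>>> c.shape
(37, 37)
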